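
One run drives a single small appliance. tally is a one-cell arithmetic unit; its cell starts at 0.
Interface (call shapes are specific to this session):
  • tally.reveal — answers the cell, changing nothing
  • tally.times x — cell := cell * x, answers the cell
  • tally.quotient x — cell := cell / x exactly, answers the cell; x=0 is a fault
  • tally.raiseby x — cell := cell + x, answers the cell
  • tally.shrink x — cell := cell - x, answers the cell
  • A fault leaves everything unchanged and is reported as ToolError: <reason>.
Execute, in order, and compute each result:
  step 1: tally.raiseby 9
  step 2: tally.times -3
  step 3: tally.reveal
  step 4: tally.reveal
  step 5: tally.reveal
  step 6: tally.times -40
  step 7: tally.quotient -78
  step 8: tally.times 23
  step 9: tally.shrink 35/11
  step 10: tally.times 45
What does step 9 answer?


! raiseby(9) => 9
! times(-3) => -27
! reveal() => -27
! reveal() => -27
! reveal() => -27
! times(-40) => 1080
! quotient(-78) => -180/13
! times(23) => -4140/13
! shrink(35/11) => -45995/143
! times(45) => -2069775/143

Answer: -45995/143


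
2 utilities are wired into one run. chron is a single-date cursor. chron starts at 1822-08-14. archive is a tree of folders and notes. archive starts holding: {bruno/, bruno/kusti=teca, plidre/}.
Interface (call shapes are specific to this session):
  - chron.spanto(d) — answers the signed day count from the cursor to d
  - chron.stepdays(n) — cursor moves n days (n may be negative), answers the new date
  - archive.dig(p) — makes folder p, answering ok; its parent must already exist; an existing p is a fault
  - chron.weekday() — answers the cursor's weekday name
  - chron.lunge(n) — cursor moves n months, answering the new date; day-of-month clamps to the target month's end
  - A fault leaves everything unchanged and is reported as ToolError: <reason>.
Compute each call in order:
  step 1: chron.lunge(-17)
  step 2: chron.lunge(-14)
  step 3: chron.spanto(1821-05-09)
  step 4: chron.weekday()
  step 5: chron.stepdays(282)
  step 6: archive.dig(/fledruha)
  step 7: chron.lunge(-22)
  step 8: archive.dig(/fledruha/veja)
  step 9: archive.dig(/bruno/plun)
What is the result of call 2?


Answer: 1820-01-14

Derivation:
;; chron.lunge(n: -17) ~> 1821-03-14
;; chron.lunge(n: -14) ~> 1820-01-14
;; chron.spanto(d: 1821-05-09) ~> 481
;; chron.weekday() ~> Friday
;; chron.stepdays(n: 282) ~> 1820-10-22
;; archive.dig(p: /fledruha) ~> ok
;; chron.lunge(n: -22) ~> 1818-12-22
;; archive.dig(p: /fledruha/veja) ~> ok
;; archive.dig(p: /bruno/plun) ~> ok


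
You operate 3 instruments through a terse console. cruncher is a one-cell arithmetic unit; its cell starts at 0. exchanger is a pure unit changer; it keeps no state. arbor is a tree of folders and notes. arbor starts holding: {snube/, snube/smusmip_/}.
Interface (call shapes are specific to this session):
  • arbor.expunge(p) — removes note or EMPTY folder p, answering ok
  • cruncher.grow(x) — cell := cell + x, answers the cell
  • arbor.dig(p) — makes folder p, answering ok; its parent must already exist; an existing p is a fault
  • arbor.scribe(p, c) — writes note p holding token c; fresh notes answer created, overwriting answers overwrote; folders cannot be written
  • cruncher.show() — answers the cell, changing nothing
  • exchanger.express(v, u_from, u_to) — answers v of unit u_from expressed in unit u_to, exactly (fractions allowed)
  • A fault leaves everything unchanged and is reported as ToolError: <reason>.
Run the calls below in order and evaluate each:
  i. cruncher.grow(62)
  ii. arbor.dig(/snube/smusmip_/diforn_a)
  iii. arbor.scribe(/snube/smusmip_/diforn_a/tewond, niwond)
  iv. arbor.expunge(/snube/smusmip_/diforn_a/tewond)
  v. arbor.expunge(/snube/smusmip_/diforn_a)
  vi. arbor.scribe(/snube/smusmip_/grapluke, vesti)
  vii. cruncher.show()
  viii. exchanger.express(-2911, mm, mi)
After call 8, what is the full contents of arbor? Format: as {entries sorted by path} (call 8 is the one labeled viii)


Answer: {snube/, snube/smusmip_/, snube/smusmip_/grapluke=vesti}

Derivation:
# grow(62) == 62
# dig(/snube/smusmip_/diforn_a) == ok
# scribe(/snube/smusmip_/diforn_a/tewond, niwond) == created
# expunge(/snube/smusmip_/diforn_a/tewond) == ok
# expunge(/snube/smusmip_/diforn_a) == ok
# scribe(/snube/smusmip_/grapluke, vesti) == created
# show() == 62
# express(-2911, mm, mi) == -2911/1609344


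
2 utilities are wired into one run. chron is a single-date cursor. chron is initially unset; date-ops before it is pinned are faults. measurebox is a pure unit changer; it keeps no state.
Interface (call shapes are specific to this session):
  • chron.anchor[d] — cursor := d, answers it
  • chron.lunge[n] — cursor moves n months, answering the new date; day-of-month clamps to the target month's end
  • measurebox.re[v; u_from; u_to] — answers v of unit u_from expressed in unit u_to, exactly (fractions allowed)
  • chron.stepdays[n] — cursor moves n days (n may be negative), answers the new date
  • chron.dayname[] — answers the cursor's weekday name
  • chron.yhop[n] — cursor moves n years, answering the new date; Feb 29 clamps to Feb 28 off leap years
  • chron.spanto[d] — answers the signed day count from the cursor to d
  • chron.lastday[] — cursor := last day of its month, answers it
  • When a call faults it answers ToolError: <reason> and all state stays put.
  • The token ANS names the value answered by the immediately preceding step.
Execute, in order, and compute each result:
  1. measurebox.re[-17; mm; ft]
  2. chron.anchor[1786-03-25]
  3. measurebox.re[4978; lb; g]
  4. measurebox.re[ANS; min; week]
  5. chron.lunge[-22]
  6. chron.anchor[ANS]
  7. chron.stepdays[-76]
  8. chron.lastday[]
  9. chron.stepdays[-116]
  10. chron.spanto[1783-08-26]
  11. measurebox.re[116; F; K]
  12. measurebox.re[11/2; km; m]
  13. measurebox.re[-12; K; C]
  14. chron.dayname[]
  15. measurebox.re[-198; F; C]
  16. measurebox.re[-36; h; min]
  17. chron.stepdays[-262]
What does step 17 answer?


CALL measurebox.re[-17; mm; ft]
RET  -85/1524
CALL chron.anchor[1786-03-25]
RET  1786-03-25
CALL measurebox.re[4978; lb; g]
RET  112899140893/50000
CALL measurebox.re[ANS; min; week]
RET  16128448699/72000000
CALL chron.lunge[-22]
RET  1784-05-25
CALL chron.anchor[ANS]
RET  1784-05-25
CALL chron.stepdays[-76]
RET  1784-03-10
CALL chron.lastday[]
RET  1784-03-31
CALL chron.stepdays[-116]
RET  1783-12-06
CALL chron.spanto[1783-08-26]
RET  -102
CALL measurebox.re[116; F; K]
RET  19189/60
CALL measurebox.re[11/2; km; m]
RET  5500
CALL measurebox.re[-12; K; C]
RET  -5703/20
CALL chron.dayname[]
RET  Saturday
CALL measurebox.re[-198; F; C]
RET  -1150/9
CALL measurebox.re[-36; h; min]
RET  -2160
CALL chron.stepdays[-262]
RET  1783-03-19

Answer: 1783-03-19


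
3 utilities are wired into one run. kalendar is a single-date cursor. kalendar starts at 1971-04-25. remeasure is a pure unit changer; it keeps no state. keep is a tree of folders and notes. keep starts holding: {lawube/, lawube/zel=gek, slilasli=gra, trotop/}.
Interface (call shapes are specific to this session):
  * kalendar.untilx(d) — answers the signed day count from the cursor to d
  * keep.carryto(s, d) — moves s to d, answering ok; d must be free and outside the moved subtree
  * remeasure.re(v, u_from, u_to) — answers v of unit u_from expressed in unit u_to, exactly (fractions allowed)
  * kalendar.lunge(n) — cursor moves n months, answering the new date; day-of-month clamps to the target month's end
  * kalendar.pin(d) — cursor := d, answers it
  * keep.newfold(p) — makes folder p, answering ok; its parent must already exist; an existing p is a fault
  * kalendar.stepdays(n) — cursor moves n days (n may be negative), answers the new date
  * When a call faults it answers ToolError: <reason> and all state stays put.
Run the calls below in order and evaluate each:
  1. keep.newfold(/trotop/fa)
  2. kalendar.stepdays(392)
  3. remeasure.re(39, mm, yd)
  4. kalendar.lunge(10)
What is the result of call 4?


[in] newfold p='/trotop/fa'
= ok
[in] stepdays n='392'
= 1972-05-21
[in] re v='39' u_from='mm' u_to='yd'
= 65/1524
[in] lunge n='10'
= 1973-03-21

Answer: 1973-03-21


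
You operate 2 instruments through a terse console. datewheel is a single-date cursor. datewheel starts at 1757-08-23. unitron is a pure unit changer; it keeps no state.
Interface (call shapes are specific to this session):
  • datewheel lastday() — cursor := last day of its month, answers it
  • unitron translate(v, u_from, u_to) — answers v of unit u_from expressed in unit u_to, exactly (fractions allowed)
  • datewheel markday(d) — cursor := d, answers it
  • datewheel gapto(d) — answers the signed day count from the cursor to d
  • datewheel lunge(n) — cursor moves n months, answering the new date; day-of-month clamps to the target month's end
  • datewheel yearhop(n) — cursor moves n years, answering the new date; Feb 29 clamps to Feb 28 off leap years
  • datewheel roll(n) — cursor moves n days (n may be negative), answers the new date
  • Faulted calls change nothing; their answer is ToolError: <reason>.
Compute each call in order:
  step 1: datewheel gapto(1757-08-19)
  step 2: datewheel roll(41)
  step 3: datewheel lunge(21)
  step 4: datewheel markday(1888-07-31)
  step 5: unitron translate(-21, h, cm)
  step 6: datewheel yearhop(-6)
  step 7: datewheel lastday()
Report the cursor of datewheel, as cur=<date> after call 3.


Answer: cur=1759-07-03

Derivation:
! 1. datewheel gapto(d='1757-08-19') : -4
! 2. datewheel roll(n='41') : 1757-10-03
! 3. datewheel lunge(n='21') : 1759-07-03
! 4. datewheel markday(d='1888-07-31') : 1888-07-31
! 5. unitron translate(v='-21', u_from='h', u_to='cm') : ToolError: incompatible units
! 6. datewheel yearhop(n='-6') : 1882-07-31
! 7. datewheel lastday() : 1882-07-31


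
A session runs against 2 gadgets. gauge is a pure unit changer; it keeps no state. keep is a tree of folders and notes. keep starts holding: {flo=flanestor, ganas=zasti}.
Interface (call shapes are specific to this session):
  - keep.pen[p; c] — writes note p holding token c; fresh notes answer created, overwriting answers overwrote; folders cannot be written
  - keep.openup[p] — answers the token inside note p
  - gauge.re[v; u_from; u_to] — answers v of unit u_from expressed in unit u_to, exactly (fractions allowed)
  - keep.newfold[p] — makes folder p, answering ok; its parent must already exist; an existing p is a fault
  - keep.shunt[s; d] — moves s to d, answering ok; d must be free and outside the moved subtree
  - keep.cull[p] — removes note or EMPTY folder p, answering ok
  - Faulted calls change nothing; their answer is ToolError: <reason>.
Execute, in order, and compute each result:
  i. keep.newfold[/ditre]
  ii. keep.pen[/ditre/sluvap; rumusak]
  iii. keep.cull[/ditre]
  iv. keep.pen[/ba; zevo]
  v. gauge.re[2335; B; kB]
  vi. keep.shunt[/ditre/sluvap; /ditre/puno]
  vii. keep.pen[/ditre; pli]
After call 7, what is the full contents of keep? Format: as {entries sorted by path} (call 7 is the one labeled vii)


>> keep.newfold(p='/ditre')
<< ok
>> keep.pen(p='/ditre/sluvap', c='rumusak')
<< created
>> keep.cull(p='/ditre')
<< ToolError: not empty
>> keep.pen(p='/ba', c='zevo')
<< created
>> gauge.re(v='2335', u_from='B', u_to='kB')
<< 467/200
>> keep.shunt(s='/ditre/sluvap', d='/ditre/puno')
<< ok
>> keep.pen(p='/ditre', c='pli')
<< ToolError: is a directory

Answer: {ba=zevo, ditre/, ditre/puno=rumusak, flo=flanestor, ganas=zasti}


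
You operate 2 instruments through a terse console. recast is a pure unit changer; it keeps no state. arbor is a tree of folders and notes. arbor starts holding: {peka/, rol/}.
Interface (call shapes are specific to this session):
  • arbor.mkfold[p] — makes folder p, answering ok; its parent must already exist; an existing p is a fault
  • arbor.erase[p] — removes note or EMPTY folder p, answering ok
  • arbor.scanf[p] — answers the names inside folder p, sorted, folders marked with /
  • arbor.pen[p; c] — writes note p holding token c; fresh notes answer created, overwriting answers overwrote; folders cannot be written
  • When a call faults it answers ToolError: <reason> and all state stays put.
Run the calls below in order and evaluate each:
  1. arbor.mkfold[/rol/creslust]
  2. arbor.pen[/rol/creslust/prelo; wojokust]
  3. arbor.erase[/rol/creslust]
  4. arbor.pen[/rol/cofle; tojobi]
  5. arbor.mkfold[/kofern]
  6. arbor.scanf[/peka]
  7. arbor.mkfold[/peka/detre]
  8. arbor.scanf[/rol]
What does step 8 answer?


Then mkfold with p=/rol/creslust, → ok.
Next I call pen with p=/rol/creslust/prelo, c=wojokust, giving created.
Using erase with p=/rol/creslust, yielding ToolError: not empty.
I try pen with p=/rol/cofle, c=tojobi, and observe created.
Then mkfold with p=/kofern, and get ok.
I use scanf with p=/peka: [].
Next I call mkfold with p=/peka/detre, — result: ok.
I invoke scanf with p=/rol, and see [cofle, creslust/].

Answer: [cofle, creslust/]


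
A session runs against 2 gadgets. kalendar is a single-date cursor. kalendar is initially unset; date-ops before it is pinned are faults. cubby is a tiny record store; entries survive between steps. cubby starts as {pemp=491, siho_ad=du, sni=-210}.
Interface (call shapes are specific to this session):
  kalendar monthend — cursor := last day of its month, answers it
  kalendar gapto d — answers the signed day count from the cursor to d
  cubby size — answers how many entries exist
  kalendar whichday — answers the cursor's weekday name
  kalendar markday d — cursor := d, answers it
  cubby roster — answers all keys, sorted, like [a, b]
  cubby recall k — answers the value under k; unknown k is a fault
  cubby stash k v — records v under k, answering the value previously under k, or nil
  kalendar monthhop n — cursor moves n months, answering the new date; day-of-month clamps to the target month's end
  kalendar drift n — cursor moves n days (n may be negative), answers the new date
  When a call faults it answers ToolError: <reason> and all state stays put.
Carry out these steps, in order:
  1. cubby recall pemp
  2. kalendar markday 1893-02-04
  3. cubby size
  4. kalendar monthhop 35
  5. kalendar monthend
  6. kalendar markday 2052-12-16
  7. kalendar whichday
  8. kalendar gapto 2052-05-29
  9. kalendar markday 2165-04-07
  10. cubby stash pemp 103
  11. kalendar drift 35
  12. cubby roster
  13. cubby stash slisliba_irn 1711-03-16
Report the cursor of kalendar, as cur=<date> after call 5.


Answer: cur=1896-01-31

Derivation:
>> cubby recall(k='pemp')
<< 491
>> kalendar markday(d='1893-02-04')
<< 1893-02-04
>> cubby size()
<< 3
>> kalendar monthhop(n='35')
<< 1896-01-04
>> kalendar monthend()
<< 1896-01-31
>> kalendar markday(d='2052-12-16')
<< 2052-12-16
>> kalendar whichday()
<< Monday
>> kalendar gapto(d='2052-05-29')
<< -201
>> kalendar markday(d='2165-04-07')
<< 2165-04-07
>> cubby stash(k='pemp', v='103')
<< 491
>> kalendar drift(n='35')
<< 2165-05-12
>> cubby roster()
<< [pemp, siho_ad, sni]
>> cubby stash(k='slisliba_irn', v='1711-03-16')
<< nil


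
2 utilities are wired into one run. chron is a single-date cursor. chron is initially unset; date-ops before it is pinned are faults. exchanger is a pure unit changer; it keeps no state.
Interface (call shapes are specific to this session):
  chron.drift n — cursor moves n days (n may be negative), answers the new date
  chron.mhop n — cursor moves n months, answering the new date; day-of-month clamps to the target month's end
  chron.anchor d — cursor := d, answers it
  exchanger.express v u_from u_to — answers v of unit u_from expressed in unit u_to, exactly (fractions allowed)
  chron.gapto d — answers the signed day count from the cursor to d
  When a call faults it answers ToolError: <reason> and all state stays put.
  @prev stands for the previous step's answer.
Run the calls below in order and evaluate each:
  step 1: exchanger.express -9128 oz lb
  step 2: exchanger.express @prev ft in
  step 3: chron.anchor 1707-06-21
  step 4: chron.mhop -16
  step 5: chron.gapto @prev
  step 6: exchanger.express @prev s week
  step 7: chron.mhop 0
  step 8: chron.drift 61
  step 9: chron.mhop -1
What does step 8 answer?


Answer: 1706-04-23

Derivation:
Act: exchanger.express[v=-9128; u_from=oz; u_to=lb]
Obs: -1141/2
Act: exchanger.express[v=@prev; u_from=ft; u_to=in]
Obs: -6846
Act: chron.anchor[d=1707-06-21]
Obs: 1707-06-21
Act: chron.mhop[n=-16]
Obs: 1706-02-21
Act: chron.gapto[d=@prev]
Obs: 0
Act: exchanger.express[v=@prev; u_from=s; u_to=week]
Obs: 0
Act: chron.mhop[n=0]
Obs: 1706-02-21
Act: chron.drift[n=61]
Obs: 1706-04-23
Act: chron.mhop[n=-1]
Obs: 1706-03-23


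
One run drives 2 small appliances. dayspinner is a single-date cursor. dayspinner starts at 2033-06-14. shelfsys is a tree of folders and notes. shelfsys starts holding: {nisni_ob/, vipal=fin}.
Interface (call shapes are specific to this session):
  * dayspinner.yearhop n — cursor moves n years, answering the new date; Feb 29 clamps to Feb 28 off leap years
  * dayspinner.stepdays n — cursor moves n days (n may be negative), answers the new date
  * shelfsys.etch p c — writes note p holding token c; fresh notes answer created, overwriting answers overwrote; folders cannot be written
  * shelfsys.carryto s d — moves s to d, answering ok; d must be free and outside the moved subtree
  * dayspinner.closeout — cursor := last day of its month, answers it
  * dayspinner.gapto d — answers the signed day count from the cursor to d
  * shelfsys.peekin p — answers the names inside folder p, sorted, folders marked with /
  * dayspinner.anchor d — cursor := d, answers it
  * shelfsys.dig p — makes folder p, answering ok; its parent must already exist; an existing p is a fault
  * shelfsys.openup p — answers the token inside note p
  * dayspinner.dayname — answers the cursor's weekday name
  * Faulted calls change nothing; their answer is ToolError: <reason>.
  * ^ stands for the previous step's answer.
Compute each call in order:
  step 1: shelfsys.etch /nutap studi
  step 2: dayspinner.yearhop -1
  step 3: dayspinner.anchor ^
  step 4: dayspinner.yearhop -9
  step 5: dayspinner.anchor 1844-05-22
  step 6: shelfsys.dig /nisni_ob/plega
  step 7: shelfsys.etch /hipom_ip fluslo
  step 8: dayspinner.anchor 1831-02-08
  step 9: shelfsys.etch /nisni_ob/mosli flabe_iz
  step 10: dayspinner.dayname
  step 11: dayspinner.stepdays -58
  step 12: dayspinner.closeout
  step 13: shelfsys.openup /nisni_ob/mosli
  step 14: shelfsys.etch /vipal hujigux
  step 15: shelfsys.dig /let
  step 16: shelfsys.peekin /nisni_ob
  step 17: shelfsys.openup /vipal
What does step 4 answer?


Invoking shelfsys.etch on p: /nutap, c: studi, and see created.
Calling dayspinner.yearhop on n: -1, and observe 2032-06-14.
Calling dayspinner.anchor on d: ^, and get 2032-06-14.
I try dayspinner.yearhop on n: -9, which returns 2023-06-14.
Using dayspinner.anchor on d: 1844-05-22, and get 1844-05-22.
I call shelfsys.dig on p: /nisni_ob/plega, and get ok.
I use shelfsys.etch on p: /hipom_ip, c: fluslo, which returns created.
Next I call dayspinner.anchor on d: 1831-02-08, → 1831-02-08.
Next I call shelfsys.etch on p: /nisni_ob/mosli, c: flabe_iz, and observe created.
Then dayspinner.dayname, yielding Tuesday.
I try dayspinner.stepdays on n: -58, and see 1830-12-12.
I try dayspinner.closeout, → 1830-12-31.
I call shelfsys.openup on p: /nisni_ob/mosli: flabe_iz.
Then shelfsys.etch on p: /vipal, c: hujigux, — result: overwrote.
I invoke shelfsys.dig on p: /let, and get ok.
I call shelfsys.peekin on p: /nisni_ob: [mosli, plega/].
Now I run shelfsys.openup on p: /vipal: hujigux.

Answer: 2023-06-14


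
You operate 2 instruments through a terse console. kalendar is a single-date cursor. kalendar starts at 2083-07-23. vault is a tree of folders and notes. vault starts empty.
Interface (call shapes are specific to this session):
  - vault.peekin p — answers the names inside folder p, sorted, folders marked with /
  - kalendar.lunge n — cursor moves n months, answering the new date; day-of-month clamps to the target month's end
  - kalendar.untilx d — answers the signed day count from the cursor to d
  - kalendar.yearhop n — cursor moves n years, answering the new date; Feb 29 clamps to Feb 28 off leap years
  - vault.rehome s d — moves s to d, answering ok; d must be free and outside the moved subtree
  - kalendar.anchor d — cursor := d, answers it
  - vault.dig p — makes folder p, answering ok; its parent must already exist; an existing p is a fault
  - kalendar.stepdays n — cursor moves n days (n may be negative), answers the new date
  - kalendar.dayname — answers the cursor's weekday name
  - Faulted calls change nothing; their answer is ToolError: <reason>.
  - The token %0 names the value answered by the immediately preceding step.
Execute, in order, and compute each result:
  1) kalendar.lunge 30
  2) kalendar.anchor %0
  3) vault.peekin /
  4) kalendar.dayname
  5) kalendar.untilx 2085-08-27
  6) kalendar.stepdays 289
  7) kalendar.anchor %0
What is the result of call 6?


·→ kalendar.lunge(n→30)
·← 2086-01-23
·→ kalendar.anchor(d→%0)
·← 2086-01-23
·→ vault.peekin(p→/)
·← []
·→ kalendar.dayname()
·← Wednesday
·→ kalendar.untilx(d→2085-08-27)
·← -149
·→ kalendar.stepdays(n→289)
·← 2086-11-08
·→ kalendar.anchor(d→%0)
·← 2086-11-08

Answer: 2086-11-08


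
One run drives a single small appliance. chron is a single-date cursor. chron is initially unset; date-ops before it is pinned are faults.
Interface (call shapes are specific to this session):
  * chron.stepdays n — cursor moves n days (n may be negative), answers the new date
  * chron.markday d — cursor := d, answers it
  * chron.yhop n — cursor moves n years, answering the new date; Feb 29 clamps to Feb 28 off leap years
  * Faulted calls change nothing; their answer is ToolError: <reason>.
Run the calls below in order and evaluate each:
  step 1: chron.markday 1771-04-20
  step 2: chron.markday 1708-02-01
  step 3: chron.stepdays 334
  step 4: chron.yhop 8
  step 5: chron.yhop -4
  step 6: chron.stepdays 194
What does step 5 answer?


Answer: 1712-12-31

Derivation:
Act: chron.markday[d→1771-04-20]
Obs: 1771-04-20
Act: chron.markday[d→1708-02-01]
Obs: 1708-02-01
Act: chron.stepdays[n→334]
Obs: 1708-12-31
Act: chron.yhop[n→8]
Obs: 1716-12-31
Act: chron.yhop[n→-4]
Obs: 1712-12-31
Act: chron.stepdays[n→194]
Obs: 1713-07-13


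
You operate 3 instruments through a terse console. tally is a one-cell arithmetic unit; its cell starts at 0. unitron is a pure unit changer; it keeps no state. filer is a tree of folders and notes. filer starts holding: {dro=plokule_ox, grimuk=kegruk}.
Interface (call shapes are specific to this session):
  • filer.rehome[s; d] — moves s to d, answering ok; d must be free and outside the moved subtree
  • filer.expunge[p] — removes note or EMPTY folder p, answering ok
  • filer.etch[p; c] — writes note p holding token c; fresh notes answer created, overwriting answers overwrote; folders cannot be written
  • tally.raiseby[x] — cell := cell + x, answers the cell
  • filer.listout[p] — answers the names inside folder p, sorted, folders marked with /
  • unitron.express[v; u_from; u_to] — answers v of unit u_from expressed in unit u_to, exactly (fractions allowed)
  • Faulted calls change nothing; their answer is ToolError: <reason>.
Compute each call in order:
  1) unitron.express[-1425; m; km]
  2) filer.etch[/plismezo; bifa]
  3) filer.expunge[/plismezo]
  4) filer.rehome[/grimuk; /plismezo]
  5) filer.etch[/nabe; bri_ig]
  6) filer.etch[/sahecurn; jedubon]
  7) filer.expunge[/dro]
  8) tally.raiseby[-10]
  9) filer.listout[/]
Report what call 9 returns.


% unitron.express(v=-1425, u_from=m, u_to=km) => -57/40
% filer.etch(p=/plismezo, c=bifa) => created
% filer.expunge(p=/plismezo) => ok
% filer.rehome(s=/grimuk, d=/plismezo) => ok
% filer.etch(p=/nabe, c=bri_ig) => created
% filer.etch(p=/sahecurn, c=jedubon) => created
% filer.expunge(p=/dro) => ok
% tally.raiseby(x=-10) => -10
% filer.listout(p=/) => [nabe, plismezo, sahecurn]

Answer: [nabe, plismezo, sahecurn]


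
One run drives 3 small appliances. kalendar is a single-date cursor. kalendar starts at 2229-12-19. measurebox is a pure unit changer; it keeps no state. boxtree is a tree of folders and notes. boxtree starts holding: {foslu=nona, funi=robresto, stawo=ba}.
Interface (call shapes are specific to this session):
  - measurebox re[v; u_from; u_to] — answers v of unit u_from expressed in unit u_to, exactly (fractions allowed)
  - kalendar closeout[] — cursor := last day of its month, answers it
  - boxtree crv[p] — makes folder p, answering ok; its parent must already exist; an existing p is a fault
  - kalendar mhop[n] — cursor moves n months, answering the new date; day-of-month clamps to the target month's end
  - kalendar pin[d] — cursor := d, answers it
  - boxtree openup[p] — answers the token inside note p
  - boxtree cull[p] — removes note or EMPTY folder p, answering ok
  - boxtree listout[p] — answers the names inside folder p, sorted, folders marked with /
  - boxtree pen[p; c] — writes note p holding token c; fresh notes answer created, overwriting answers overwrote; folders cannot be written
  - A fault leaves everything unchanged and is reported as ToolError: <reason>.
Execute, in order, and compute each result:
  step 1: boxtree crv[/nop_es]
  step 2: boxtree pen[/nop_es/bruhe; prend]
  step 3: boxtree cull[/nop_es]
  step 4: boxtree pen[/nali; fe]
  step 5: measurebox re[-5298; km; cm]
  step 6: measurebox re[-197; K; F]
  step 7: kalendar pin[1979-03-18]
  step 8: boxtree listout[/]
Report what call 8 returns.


==> boxtree crv(/nop_es)
<== ok
==> boxtree pen(/nop_es/bruhe, prend)
<== created
==> boxtree cull(/nop_es)
<== ToolError: not empty
==> boxtree pen(/nali, fe)
<== created
==> measurebox re(-5298, km, cm)
<== -529800000
==> measurebox re(-197, K, F)
<== -81427/100
==> kalendar pin(1979-03-18)
<== 1979-03-18
==> boxtree listout(/)
<== [foslu, funi, nali, nop_es/, stawo]

Answer: [foslu, funi, nali, nop_es/, stawo]


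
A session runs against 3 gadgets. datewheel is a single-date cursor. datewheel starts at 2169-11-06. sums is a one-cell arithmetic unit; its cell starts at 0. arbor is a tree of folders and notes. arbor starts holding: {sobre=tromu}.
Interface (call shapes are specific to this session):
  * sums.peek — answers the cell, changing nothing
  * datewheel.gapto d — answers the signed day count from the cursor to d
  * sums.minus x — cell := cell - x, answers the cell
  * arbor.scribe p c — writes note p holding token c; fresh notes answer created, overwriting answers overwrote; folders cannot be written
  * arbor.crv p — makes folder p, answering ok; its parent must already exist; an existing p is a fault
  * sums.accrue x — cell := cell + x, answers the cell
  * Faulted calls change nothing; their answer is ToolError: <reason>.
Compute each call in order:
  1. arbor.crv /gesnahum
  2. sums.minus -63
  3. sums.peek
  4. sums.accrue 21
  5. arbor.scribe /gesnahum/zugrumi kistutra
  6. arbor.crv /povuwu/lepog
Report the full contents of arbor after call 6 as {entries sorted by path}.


Answer: {gesnahum/, gesnahum/zugrumi=kistutra, sobre=tromu}

Derivation:
I try arbor.crv using /gesnahum, and get ok.
Using sums.minus using -63, — result: 63.
Calling sums.peek, and see 63.
I use sums.accrue using 21, and see 84.
I call arbor.scribe using /gesnahum/zugrumi, kistutra, yielding created.
Now I run arbor.crv using /povuwu/lepog, yielding ToolError: no parent.


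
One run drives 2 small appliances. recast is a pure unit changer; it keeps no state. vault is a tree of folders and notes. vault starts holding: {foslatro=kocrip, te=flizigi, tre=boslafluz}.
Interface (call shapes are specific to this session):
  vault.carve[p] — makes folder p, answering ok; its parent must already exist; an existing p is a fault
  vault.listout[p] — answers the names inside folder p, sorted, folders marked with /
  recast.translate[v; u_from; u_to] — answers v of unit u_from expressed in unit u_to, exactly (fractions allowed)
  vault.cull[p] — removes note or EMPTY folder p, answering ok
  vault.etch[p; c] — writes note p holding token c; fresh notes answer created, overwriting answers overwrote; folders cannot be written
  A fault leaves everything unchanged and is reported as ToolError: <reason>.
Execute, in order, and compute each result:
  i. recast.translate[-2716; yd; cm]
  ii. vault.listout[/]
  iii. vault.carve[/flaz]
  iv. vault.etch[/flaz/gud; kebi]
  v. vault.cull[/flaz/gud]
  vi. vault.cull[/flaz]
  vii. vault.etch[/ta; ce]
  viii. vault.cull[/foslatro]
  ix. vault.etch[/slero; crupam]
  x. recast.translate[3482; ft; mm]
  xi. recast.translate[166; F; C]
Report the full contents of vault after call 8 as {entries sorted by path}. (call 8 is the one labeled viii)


Answer: {ta=ce, te=flizigi, tre=boslafluz}

Derivation:
Act: translate[v='-2716'; u_from='yd'; u_to='cm']
Obs: -6208776/25
Act: listout[p='/']
Obs: [foslatro, te, tre]
Act: carve[p='/flaz']
Obs: ok
Act: etch[p='/flaz/gud'; c='kebi']
Obs: created
Act: cull[p='/flaz/gud']
Obs: ok
Act: cull[p='/flaz']
Obs: ok
Act: etch[p='/ta'; c='ce']
Obs: created
Act: cull[p='/foslatro']
Obs: ok
Act: etch[p='/slero'; c='crupam']
Obs: created
Act: translate[v='3482'; u_from='ft'; u_to='mm']
Obs: 5306568/5
Act: translate[v='166'; u_from='F'; u_to='C']
Obs: 670/9


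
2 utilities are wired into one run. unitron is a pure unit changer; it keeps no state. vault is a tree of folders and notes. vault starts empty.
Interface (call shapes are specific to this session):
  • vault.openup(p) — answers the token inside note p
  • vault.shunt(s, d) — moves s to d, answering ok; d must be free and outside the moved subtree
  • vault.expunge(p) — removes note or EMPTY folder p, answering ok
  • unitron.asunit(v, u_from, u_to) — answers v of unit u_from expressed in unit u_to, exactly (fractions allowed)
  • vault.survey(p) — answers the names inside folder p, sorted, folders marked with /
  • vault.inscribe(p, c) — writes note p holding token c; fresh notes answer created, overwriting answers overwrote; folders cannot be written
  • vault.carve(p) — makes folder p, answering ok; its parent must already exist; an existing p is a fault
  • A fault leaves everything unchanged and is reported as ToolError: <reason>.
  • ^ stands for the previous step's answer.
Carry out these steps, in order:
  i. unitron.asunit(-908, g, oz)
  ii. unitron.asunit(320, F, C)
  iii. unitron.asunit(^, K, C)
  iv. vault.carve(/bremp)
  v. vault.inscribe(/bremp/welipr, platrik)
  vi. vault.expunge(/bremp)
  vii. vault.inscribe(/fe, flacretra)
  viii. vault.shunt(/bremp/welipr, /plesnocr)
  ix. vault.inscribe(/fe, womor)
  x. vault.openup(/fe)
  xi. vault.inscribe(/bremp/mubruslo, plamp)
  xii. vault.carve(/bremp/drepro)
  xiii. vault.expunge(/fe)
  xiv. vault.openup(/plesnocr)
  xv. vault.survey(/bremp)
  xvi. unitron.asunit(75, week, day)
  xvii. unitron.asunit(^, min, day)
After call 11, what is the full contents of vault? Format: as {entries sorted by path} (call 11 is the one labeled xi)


-> unitron.asunit(v: -908, u_from: g, u_to: oz)
<- -1452800000/45359237
-> unitron.asunit(v: 320, u_from: F, u_to: C)
<- 160
-> unitron.asunit(v: ^, u_from: K, u_to: C)
<- -2263/20
-> vault.carve(p: /bremp)
<- ok
-> vault.inscribe(p: /bremp/welipr, c: platrik)
<- created
-> vault.expunge(p: /bremp)
<- ToolError: not empty
-> vault.inscribe(p: /fe, c: flacretra)
<- created
-> vault.shunt(s: /bremp/welipr, d: /plesnocr)
<- ok
-> vault.inscribe(p: /fe, c: womor)
<- overwrote
-> vault.openup(p: /fe)
<- womor
-> vault.inscribe(p: /bremp/mubruslo, c: plamp)
<- created
-> vault.carve(p: /bremp/drepro)
<- ok
-> vault.expunge(p: /fe)
<- ok
-> vault.openup(p: /plesnocr)
<- platrik
-> vault.survey(p: /bremp)
<- [drepro/, mubruslo]
-> unitron.asunit(v: 75, u_from: week, u_to: day)
<- 525
-> unitron.asunit(v: ^, u_from: min, u_to: day)
<- 35/96

Answer: {bremp/, bremp/mubruslo=plamp, fe=womor, plesnocr=platrik}


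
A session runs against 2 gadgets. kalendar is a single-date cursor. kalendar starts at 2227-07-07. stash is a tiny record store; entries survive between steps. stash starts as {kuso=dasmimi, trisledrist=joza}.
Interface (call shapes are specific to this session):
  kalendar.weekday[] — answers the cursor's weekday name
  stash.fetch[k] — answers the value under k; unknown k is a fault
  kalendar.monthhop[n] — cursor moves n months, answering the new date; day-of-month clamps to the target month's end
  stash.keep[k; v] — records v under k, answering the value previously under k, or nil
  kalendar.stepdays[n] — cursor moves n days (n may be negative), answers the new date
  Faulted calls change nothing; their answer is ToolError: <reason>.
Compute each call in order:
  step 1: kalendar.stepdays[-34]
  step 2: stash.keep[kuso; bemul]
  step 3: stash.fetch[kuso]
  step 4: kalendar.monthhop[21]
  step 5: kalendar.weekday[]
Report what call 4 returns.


Answer: 2229-03-03

Derivation:
Do: stepdays[n→-34]
See: 2227-06-03
Do: keep[k→kuso; v→bemul]
See: dasmimi
Do: fetch[k→kuso]
See: bemul
Do: monthhop[n→21]
See: 2229-03-03
Do: weekday[]
See: Tuesday


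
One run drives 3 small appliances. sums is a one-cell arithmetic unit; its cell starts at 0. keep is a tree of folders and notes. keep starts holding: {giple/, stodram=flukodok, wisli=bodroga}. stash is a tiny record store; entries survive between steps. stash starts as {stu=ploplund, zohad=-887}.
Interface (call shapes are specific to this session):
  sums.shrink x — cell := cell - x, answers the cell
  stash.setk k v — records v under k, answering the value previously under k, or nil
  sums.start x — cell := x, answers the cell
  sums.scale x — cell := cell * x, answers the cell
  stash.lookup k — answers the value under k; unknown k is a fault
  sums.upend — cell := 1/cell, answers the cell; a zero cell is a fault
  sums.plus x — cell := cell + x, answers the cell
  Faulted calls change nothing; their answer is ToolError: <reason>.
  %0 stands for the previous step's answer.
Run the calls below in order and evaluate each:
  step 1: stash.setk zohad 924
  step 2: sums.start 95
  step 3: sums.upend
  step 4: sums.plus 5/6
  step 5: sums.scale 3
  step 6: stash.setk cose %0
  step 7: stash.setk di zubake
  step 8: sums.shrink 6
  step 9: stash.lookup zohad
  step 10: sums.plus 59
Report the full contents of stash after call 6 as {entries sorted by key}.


·→ stash.setk(k: zohad, v: 924)
·← -887
·→ sums.start(x: 95)
·← 95
·→ sums.upend()
·← 1/95
·→ sums.plus(x: 5/6)
·← 481/570
·→ sums.scale(x: 3)
·← 481/190
·→ stash.setk(k: cose, v: %0)
·← nil
·→ stash.setk(k: di, v: zubake)
·← nil
·→ sums.shrink(x: 6)
·← -659/190
·→ stash.lookup(k: zohad)
·← 924
·→ sums.plus(x: 59)
·← 10551/190

Answer: {cose=481/190, stu=ploplund, zohad=924}


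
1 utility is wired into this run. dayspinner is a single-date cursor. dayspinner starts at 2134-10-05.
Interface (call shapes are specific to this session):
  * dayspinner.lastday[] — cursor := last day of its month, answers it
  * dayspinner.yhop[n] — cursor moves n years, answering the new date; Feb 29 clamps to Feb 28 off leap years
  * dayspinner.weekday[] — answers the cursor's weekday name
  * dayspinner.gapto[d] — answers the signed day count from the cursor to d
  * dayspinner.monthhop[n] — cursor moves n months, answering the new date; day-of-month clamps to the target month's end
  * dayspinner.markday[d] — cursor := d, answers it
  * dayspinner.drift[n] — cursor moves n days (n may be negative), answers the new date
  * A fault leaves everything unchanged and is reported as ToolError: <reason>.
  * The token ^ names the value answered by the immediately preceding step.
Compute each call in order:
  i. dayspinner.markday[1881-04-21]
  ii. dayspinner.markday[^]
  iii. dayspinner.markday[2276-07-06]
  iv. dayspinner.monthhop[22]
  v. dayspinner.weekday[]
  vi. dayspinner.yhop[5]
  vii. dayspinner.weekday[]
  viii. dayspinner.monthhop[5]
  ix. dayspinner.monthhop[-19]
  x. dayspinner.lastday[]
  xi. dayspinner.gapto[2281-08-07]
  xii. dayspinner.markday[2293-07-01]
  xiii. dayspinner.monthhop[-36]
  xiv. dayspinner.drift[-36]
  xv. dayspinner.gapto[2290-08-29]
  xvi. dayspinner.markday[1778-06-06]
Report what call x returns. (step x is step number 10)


Answer: 2282-03-31

Derivation:
# 1. dayspinner.markday(d: 1881-04-21) : 1881-04-21
# 2. dayspinner.markday(d: ^) : 1881-04-21
# 3. dayspinner.markday(d: 2276-07-06) : 2276-07-06
# 4. dayspinner.monthhop(n: 22) : 2278-05-06
# 5. dayspinner.weekday() : Monday
# 6. dayspinner.yhop(n: 5) : 2283-05-06
# 7. dayspinner.weekday() : Sunday
# 8. dayspinner.monthhop(n: 5) : 2283-10-06
# 9. dayspinner.monthhop(n: -19) : 2282-03-06
# 10. dayspinner.lastday() : 2282-03-31
# 11. dayspinner.gapto(d: 2281-08-07) : -236
# 12. dayspinner.markday(d: 2293-07-01) : 2293-07-01
# 13. dayspinner.monthhop(n: -36) : 2290-07-01
# 14. dayspinner.drift(n: -36) : 2290-05-26
# 15. dayspinner.gapto(d: 2290-08-29) : 95
# 16. dayspinner.markday(d: 1778-06-06) : 1778-06-06


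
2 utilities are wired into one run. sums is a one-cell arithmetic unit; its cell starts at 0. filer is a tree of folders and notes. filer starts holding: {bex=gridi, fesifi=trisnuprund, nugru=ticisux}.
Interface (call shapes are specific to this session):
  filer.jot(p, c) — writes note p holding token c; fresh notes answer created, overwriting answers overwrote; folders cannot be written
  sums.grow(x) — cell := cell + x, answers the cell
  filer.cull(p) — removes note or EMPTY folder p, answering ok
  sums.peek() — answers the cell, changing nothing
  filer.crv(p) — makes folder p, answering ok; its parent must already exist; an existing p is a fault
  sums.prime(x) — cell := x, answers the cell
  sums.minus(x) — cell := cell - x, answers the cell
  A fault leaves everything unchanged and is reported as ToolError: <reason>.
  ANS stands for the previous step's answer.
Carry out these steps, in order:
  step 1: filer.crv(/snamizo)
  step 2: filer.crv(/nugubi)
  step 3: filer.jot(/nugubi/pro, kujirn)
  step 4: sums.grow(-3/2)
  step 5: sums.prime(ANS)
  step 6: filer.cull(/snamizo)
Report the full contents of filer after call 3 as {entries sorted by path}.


// 1. filer.crv(p='/snamizo') == ok
// 2. filer.crv(p='/nugubi') == ok
// 3. filer.jot(p='/nugubi/pro', c='kujirn') == created
// 4. sums.grow(x='-3/2') == -3/2
// 5. sums.prime(x='ANS') == -3/2
// 6. filer.cull(p='/snamizo') == ok

Answer: {bex=gridi, fesifi=trisnuprund, nugru=ticisux, nugubi/, nugubi/pro=kujirn, snamizo/}


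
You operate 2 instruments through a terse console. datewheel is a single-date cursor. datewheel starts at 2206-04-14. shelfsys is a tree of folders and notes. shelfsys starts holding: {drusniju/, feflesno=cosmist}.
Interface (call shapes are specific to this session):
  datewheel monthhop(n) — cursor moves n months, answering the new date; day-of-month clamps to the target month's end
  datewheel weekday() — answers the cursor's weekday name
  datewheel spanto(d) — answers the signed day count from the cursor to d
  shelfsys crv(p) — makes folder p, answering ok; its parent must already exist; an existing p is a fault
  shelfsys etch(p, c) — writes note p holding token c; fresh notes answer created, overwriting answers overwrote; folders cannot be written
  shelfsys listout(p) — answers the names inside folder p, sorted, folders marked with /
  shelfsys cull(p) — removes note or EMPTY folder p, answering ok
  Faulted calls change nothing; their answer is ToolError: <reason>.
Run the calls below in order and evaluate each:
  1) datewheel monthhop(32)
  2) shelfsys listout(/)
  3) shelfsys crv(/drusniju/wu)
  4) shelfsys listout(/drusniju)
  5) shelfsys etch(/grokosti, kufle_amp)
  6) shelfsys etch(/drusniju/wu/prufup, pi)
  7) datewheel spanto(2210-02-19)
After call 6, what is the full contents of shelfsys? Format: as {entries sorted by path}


# datewheel monthhop(n='32') ~> 2208-12-14
# shelfsys listout(p='/') ~> [drusniju/, feflesno]
# shelfsys crv(p='/drusniju/wu') ~> ok
# shelfsys listout(p='/drusniju') ~> [wu/]
# shelfsys etch(p='/grokosti', c='kufle_amp') ~> created
# shelfsys etch(p='/drusniju/wu/prufup', c='pi') ~> created
# datewheel spanto(d='2210-02-19') ~> 432

Answer: {drusniju/, drusniju/wu/, drusniju/wu/prufup=pi, feflesno=cosmist, grokosti=kufle_amp}
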